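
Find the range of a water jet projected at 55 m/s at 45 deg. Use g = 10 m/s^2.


Given: v0 = 55 m/s, theta = 45 deg, g = 10 m/s^2
sin(2*45) = sin(90) = 1
Using R = v0^2 * sin(2*theta) / g
R = 55^2 * 1 / 10
R = 3025 / 10
R = 605/2 m

605/2 m


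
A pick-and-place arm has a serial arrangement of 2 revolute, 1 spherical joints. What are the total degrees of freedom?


Given: serial robot with 2 revolute, 1 spherical joints
DOF contribution per joint type: revolute=1, prismatic=1, spherical=3, fixed=0
DOF = 2*1 + 1*3
DOF = 5

5


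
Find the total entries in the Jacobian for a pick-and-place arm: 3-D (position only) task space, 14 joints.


Given: task space dimension = 3, joints = 14
Jacobian is a 3 x 14 matrix
Total entries = rows * columns
Total = 3 * 14
Total = 42

42


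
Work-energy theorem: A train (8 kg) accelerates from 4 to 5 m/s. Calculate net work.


Given: m = 8 kg, v0 = 4 m/s, v = 5 m/s
Using W = (1/2)*m*(v^2 - v0^2)
v^2 = 5^2 = 25
v0^2 = 4^2 = 16
v^2 - v0^2 = 25 - 16 = 9
W = (1/2)*8*9 = 36 J

36 J


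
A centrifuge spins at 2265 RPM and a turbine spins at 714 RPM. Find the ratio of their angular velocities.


Given: RPM_A = 2265, RPM_B = 714
omega = 2*pi*RPM/60, so omega_A/omega_B = RPM_A / RPM_B
omega_A/omega_B = 2265 / 714
omega_A/omega_B = 755/238

755/238


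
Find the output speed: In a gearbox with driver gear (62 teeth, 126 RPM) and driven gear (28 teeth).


Given: N1 = 62 teeth, w1 = 126 RPM, N2 = 28 teeth
Using N1*w1 = N2*w2
w2 = N1*w1 / N2
w2 = 62*126 / 28
w2 = 7812 / 28
w2 = 279 RPM

279 RPM


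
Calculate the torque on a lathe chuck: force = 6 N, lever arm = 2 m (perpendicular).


Given: F = 6 N, r = 2 m, angle = 90 deg (perpendicular)
Using tau = F * r * sin(90)
sin(90) = 1
tau = 6 * 2 * 1
tau = 12 Nm

12 Nm


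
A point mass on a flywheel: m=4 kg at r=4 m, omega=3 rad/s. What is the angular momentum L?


Given: m = 4 kg, r = 4 m, omega = 3 rad/s
For a point mass: I = m*r^2
I = 4*4^2 = 4*16 = 64
L = I*omega = 64*3
L = 192 kg*m^2/s

192 kg*m^2/s


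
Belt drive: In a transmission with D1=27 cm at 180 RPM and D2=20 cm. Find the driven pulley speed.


Given: D1 = 27 cm, w1 = 180 RPM, D2 = 20 cm
Using D1*w1 = D2*w2
w2 = D1*w1 / D2
w2 = 27*180 / 20
w2 = 4860 / 20
w2 = 243 RPM

243 RPM


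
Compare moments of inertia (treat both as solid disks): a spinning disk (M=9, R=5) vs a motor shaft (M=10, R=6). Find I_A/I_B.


Given: M1=9 kg, R1=5 m, M2=10 kg, R2=6 m
For a disk: I = (1/2)*M*R^2, so I_A/I_B = (M1*R1^2)/(M2*R2^2)
M1*R1^2 = 9*25 = 225
M2*R2^2 = 10*36 = 360
I_A/I_B = 225/360 = 5/8

5/8


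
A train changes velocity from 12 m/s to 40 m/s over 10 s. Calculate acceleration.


Given: initial velocity v0 = 12 m/s, final velocity v = 40 m/s, time t = 10 s
Using a = (v - v0) / t
a = (40 - 12) / 10
a = 28 / 10
a = 14/5 m/s^2

14/5 m/s^2


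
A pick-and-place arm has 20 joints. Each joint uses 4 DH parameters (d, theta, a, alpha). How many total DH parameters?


Given: 20 joints, 4 DH parameters per joint (d, theta, a, alpha)
Total DH parameters = number_of_joints * 4
Total = 20 * 4
Total = 80

80


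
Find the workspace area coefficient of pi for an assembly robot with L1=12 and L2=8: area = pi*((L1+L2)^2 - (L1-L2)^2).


Given: L1 = 12, L2 = 8
(L1+L2)^2 = (20)^2 = 400
(L1-L2)^2 = (4)^2 = 16
Difference = 400 - 16 = 384
This equals 4*L1*L2 = 4*12*8 = 384
Workspace area = 384*pi

384


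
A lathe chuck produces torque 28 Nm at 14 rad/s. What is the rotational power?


Given: tau = 28 Nm, omega = 14 rad/s
Using P = tau * omega
P = 28 * 14
P = 392 W

392 W


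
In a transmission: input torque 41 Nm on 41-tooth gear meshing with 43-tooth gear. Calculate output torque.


Given: N1 = 41, N2 = 43, T1 = 41 Nm
Using T2/T1 = N2/N1
T2 = T1 * N2 / N1
T2 = 41 * 43 / 41
T2 = 1763 / 41
T2 = 43 Nm

43 Nm


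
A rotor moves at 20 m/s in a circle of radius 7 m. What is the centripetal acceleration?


Given: v = 20 m/s, r = 7 m
Using a_c = v^2 / r
a_c = 20^2 / 7
a_c = 400 / 7
a_c = 400/7 m/s^2

400/7 m/s^2


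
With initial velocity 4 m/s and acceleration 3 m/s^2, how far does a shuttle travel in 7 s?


Given: v0 = 4 m/s, a = 3 m/s^2, t = 7 s
Using s = v0*t + (1/2)*a*t^2
s = 4*7 + (1/2)*3*7^2
s = 28 + (1/2)*147
s = 28 + 147/2
s = 203/2

203/2 m


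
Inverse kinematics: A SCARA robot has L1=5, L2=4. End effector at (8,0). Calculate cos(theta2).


Given: L1 = 5, L2 = 4, target (x, y) = (8, 0)
Using cos(theta2) = (x^2 + y^2 - L1^2 - L2^2) / (2*L1*L2)
x^2 + y^2 = 8^2 + 0 = 64
L1^2 + L2^2 = 25 + 16 = 41
Numerator = 64 - 41 = 23
Denominator = 2*5*4 = 40
cos(theta2) = 23/40 = 23/40

23/40


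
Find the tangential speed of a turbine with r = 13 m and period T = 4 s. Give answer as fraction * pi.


Given: radius r = 13 m, period T = 4 s
Using v = 2*pi*r / T
v = 2*pi*13 / 4
v = 26*pi / 4
v = 13/2*pi m/s

13/2*pi m/s


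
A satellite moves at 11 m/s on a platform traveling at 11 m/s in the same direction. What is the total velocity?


Given: object velocity = 11 m/s, platform velocity = 11 m/s (same direction)
Using classical velocity addition: v_total = v_object + v_platform
v_total = 11 + 11
v_total = 22 m/s

22 m/s


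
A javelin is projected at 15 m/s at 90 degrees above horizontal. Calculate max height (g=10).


Given: v0 = 15 m/s, theta = 90 deg, g = 10 m/s^2
sin^2(90) = 1
Using H = v0^2 * sin^2(theta) / (2*g)
H = 15^2 * 1 / (2*10)
H = 225 * 1 / 20
H = 225 / 20
H = 45/4 m

45/4 m


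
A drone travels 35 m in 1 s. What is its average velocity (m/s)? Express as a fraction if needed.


Given: distance d = 35 m, time t = 1 s
Using v = d / t
v = 35 / 1
v = 35 m/s

35 m/s


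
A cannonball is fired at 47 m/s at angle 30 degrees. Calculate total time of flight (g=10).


Given: v0 = 47 m/s, theta = 30 deg, g = 10 m/s^2
sin(30) = 1/2
Using T = 2*v0*sin(theta) / g
T = 2*47*1/2 / 10
T = 47 / 10
T = 47/10 s

47/10 s


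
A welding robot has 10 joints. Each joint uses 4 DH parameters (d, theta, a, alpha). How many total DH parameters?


Given: 10 joints, 4 DH parameters per joint (d, theta, a, alpha)
Total DH parameters = number_of_joints * 4
Total = 10 * 4
Total = 40

40


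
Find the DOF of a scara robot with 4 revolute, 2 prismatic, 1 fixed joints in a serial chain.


Given: serial robot with 4 revolute, 2 prismatic, 1 fixed joints
DOF contribution per joint type: revolute=1, prismatic=1, spherical=3, fixed=0
DOF = 4*1 + 2*1 + 1*0
DOF = 6

6


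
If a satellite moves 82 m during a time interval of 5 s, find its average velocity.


Given: distance d = 82 m, time t = 5 s
Using v = d / t
v = 82 / 5
v = 82/5 m/s

82/5 m/s


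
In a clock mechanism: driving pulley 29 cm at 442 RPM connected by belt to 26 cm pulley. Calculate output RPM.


Given: D1 = 29 cm, w1 = 442 RPM, D2 = 26 cm
Using D1*w1 = D2*w2
w2 = D1*w1 / D2
w2 = 29*442 / 26
w2 = 12818 / 26
w2 = 493 RPM

493 RPM


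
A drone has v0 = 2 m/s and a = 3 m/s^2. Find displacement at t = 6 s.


Given: v0 = 2 m/s, a = 3 m/s^2, t = 6 s
Using s = v0*t + (1/2)*a*t^2
s = 2*6 + (1/2)*3*6^2
s = 12 + (1/2)*108
s = 12 + 54
s = 66

66 m


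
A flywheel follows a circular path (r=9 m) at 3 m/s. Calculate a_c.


Given: v = 3 m/s, r = 9 m
Using a_c = v^2 / r
a_c = 3^2 / 9
a_c = 9 / 9
a_c = 1 m/s^2

1 m/s^2


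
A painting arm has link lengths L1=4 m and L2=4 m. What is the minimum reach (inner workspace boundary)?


Given: L1 = 4 m, L2 = 4 m
For a 2-link planar arm, min reach = |L1 - L2| (second link folded back)
Min reach = |4 - 4|
Min reach = 0 m

0 m


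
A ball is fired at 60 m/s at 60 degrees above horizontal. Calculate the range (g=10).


Given: v0 = 60 m/s, theta = 60 deg, g = 10 m/s^2
sin(2*60) = sin(120) = sqrt(3)/2
Using R = v0^2 * sin(2*theta) / g
R = 60^2 * (sqrt(3)/2) / 10
R = 3600 * sqrt(3) / 20
R = 180*sqrt(3) m

180*sqrt(3) m


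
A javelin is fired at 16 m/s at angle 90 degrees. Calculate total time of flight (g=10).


Given: v0 = 16 m/s, theta = 90 deg, g = 10 m/s^2
sin(90) = 1
Using T = 2*v0*sin(theta) / g
T = 2*16*1 / 10
T = 32 / 10
T = 16/5 s

16/5 s


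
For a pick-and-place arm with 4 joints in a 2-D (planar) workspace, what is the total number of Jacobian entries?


Given: task space dimension = 2, joints = 4
Jacobian is a 2 x 4 matrix
Total entries = rows * columns
Total = 2 * 4
Total = 8

8


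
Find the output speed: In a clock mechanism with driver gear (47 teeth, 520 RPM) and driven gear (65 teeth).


Given: N1 = 47 teeth, w1 = 520 RPM, N2 = 65 teeth
Using N1*w1 = N2*w2
w2 = N1*w1 / N2
w2 = 47*520 / 65
w2 = 24440 / 65
w2 = 376 RPM

376 RPM


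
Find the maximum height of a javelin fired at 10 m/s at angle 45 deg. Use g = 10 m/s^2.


Given: v0 = 10 m/s, theta = 45 deg, g = 10 m/s^2
sin^2(45) = 1/2
Using H = v0^2 * sin^2(theta) / (2*g)
H = 10^2 * 1/2 / (2*10)
H = 100 * 1/2 / 20
H = 50 / 20
H = 5/2 m

5/2 m


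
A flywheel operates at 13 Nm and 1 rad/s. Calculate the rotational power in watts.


Given: tau = 13 Nm, omega = 1 rad/s
Using P = tau * omega
P = 13 * 1
P = 13 W

13 W


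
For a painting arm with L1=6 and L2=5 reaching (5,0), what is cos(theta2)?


Given: L1 = 6, L2 = 5, target (x, y) = (5, 0)
Using cos(theta2) = (x^2 + y^2 - L1^2 - L2^2) / (2*L1*L2)
x^2 + y^2 = 5^2 + 0 = 25
L1^2 + L2^2 = 36 + 25 = 61
Numerator = 25 - 61 = -36
Denominator = 2*6*5 = 60
cos(theta2) = -36/60 = -3/5

-3/5


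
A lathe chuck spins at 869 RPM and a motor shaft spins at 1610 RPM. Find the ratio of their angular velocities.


Given: RPM_A = 869, RPM_B = 1610
omega = 2*pi*RPM/60, so omega_A/omega_B = RPM_A / RPM_B
omega_A/omega_B = 869 / 1610
omega_A/omega_B = 869/1610

869/1610


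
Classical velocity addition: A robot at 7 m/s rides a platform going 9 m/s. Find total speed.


Given: object velocity = 7 m/s, platform velocity = 9 m/s (same direction)
Using classical velocity addition: v_total = v_object + v_platform
v_total = 7 + 9
v_total = 16 m/s

16 m/s


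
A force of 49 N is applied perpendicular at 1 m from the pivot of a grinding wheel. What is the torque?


Given: F = 49 N, r = 1 m, angle = 90 deg (perpendicular)
Using tau = F * r * sin(90)
sin(90) = 1
tau = 49 * 1 * 1
tau = 49 Nm

49 Nm


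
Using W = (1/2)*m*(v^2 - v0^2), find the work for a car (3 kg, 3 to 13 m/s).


Given: m = 3 kg, v0 = 3 m/s, v = 13 m/s
Using W = (1/2)*m*(v^2 - v0^2)
v^2 = 13^2 = 169
v0^2 = 3^2 = 9
v^2 - v0^2 = 169 - 9 = 160
W = (1/2)*3*160 = 240 J

240 J


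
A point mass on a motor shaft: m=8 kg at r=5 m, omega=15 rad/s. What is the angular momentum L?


Given: m = 8 kg, r = 5 m, omega = 15 rad/s
For a point mass: I = m*r^2
I = 8*5^2 = 8*25 = 200
L = I*omega = 200*15
L = 3000 kg*m^2/s

3000 kg*m^2/s


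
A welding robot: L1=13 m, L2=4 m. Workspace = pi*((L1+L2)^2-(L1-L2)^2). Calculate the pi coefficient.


Given: L1 = 13, L2 = 4
(L1+L2)^2 = (17)^2 = 289
(L1-L2)^2 = (9)^2 = 81
Difference = 289 - 81 = 208
This equals 4*L1*L2 = 4*13*4 = 208
Workspace area = 208*pi

208


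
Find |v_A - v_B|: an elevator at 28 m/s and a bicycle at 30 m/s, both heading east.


Given: v_A = 28 m/s east, v_B = 30 m/s east
Both move in the same direction; relative speed = |v_A - v_B|
|28 - 30| = |-2|
= 2 m/s

2 m/s


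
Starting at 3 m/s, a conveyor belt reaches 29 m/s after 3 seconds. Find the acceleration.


Given: initial velocity v0 = 3 m/s, final velocity v = 29 m/s, time t = 3 s
Using a = (v - v0) / t
a = (29 - 3) / 3
a = 26 / 3
a = 26/3 m/s^2

26/3 m/s^2


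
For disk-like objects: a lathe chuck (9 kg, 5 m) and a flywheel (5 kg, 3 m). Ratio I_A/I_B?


Given: M1=9 kg, R1=5 m, M2=5 kg, R2=3 m
For a disk: I = (1/2)*M*R^2, so I_A/I_B = (M1*R1^2)/(M2*R2^2)
M1*R1^2 = 9*25 = 225
M2*R2^2 = 5*9 = 45
I_A/I_B = 225/45 = 5

5


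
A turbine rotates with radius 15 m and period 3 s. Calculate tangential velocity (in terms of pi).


Given: radius r = 15 m, period T = 3 s
Using v = 2*pi*r / T
v = 2*pi*15 / 3
v = 30*pi / 3
v = 10*pi m/s

10*pi m/s


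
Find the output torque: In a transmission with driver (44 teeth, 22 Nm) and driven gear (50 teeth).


Given: N1 = 44, N2 = 50, T1 = 22 Nm
Using T2/T1 = N2/N1
T2 = T1 * N2 / N1
T2 = 22 * 50 / 44
T2 = 1100 / 44
T2 = 25 Nm

25 Nm


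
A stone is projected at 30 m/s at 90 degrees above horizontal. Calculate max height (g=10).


Given: v0 = 30 m/s, theta = 90 deg, g = 10 m/s^2
sin^2(90) = 1
Using H = v0^2 * sin^2(theta) / (2*g)
H = 30^2 * 1 / (2*10)
H = 900 * 1 / 20
H = 900 / 20
H = 45 m

45 m


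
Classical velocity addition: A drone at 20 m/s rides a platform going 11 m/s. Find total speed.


Given: object velocity = 20 m/s, platform velocity = 11 m/s (same direction)
Using classical velocity addition: v_total = v_object + v_platform
v_total = 20 + 11
v_total = 31 m/s

31 m/s


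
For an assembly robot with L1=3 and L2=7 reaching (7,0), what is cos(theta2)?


Given: L1 = 3, L2 = 7, target (x, y) = (7, 0)
Using cos(theta2) = (x^2 + y^2 - L1^2 - L2^2) / (2*L1*L2)
x^2 + y^2 = 7^2 + 0 = 49
L1^2 + L2^2 = 9 + 49 = 58
Numerator = 49 - 58 = -9
Denominator = 2*3*7 = 42
cos(theta2) = -9/42 = -3/14

-3/14


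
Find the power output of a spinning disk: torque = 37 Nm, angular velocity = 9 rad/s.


Given: tau = 37 Nm, omega = 9 rad/s
Using P = tau * omega
P = 37 * 9
P = 333 W

333 W


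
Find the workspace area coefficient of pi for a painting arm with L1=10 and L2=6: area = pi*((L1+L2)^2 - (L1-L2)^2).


Given: L1 = 10, L2 = 6
(L1+L2)^2 = (16)^2 = 256
(L1-L2)^2 = (4)^2 = 16
Difference = 256 - 16 = 240
This equals 4*L1*L2 = 4*10*6 = 240
Workspace area = 240*pi

240


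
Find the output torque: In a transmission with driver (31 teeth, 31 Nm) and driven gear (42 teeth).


Given: N1 = 31, N2 = 42, T1 = 31 Nm
Using T2/T1 = N2/N1
T2 = T1 * N2 / N1
T2 = 31 * 42 / 31
T2 = 1302 / 31
T2 = 42 Nm

42 Nm


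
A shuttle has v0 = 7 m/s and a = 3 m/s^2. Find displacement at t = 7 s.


Given: v0 = 7 m/s, a = 3 m/s^2, t = 7 s
Using s = v0*t + (1/2)*a*t^2
s = 7*7 + (1/2)*3*7^2
s = 49 + (1/2)*147
s = 49 + 147/2
s = 245/2

245/2 m


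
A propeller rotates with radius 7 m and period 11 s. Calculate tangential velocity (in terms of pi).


Given: radius r = 7 m, period T = 11 s
Using v = 2*pi*r / T
v = 2*pi*7 / 11
v = 14*pi / 11
v = 14/11*pi m/s

14/11*pi m/s


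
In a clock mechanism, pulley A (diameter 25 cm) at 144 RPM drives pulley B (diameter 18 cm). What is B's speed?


Given: D1 = 25 cm, w1 = 144 RPM, D2 = 18 cm
Using D1*w1 = D2*w2
w2 = D1*w1 / D2
w2 = 25*144 / 18
w2 = 3600 / 18
w2 = 200 RPM

200 RPM


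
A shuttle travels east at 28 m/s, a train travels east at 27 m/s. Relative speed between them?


Given: v_A = 28 m/s east, v_B = 27 m/s east
Both move in the same direction; relative speed = |v_A - v_B|
|28 - 27| = |1|
= 1 m/s

1 m/s


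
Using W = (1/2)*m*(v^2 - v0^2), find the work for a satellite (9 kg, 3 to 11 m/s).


Given: m = 9 kg, v0 = 3 m/s, v = 11 m/s
Using W = (1/2)*m*(v^2 - v0^2)
v^2 = 11^2 = 121
v0^2 = 3^2 = 9
v^2 - v0^2 = 121 - 9 = 112
W = (1/2)*9*112 = 504 J

504 J


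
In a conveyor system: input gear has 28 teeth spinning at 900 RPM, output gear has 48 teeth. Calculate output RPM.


Given: N1 = 28 teeth, w1 = 900 RPM, N2 = 48 teeth
Using N1*w1 = N2*w2
w2 = N1*w1 / N2
w2 = 28*900 / 48
w2 = 25200 / 48
w2 = 525 RPM

525 RPM


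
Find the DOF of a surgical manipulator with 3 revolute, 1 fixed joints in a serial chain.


Given: serial robot with 3 revolute, 1 fixed joints
DOF contribution per joint type: revolute=1, prismatic=1, spherical=3, fixed=0
DOF = 3*1 + 1*0
DOF = 3

3


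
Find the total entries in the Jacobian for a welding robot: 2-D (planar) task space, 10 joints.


Given: task space dimension = 2, joints = 10
Jacobian is a 2 x 10 matrix
Total entries = rows * columns
Total = 2 * 10
Total = 20

20


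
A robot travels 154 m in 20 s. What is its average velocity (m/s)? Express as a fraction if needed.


Given: distance d = 154 m, time t = 20 s
Using v = d / t
v = 154 / 20
v = 77/10 m/s

77/10 m/s


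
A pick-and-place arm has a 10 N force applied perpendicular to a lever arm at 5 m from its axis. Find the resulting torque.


Given: F = 10 N, r = 5 m, angle = 90 deg (perpendicular)
Using tau = F * r * sin(90)
sin(90) = 1
tau = 10 * 5 * 1
tau = 50 Nm

50 Nm


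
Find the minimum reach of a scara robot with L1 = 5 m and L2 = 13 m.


Given: L1 = 5 m, L2 = 13 m
For a 2-link planar arm, min reach = |L1 - L2| (second link folded back)
Min reach = |5 - 13|
Min reach = 8 m

8 m


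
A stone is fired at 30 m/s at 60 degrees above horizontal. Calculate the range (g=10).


Given: v0 = 30 m/s, theta = 60 deg, g = 10 m/s^2
sin(2*60) = sin(120) = sqrt(3)/2
Using R = v0^2 * sin(2*theta) / g
R = 30^2 * (sqrt(3)/2) / 10
R = 900 * sqrt(3) / 20
R = 45*sqrt(3) m

45*sqrt(3) m


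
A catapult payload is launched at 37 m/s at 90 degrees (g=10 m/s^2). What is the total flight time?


Given: v0 = 37 m/s, theta = 90 deg, g = 10 m/s^2
sin(90) = 1
Using T = 2*v0*sin(theta) / g
T = 2*37*1 / 10
T = 74 / 10
T = 37/5 s

37/5 s


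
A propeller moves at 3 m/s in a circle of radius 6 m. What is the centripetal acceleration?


Given: v = 3 m/s, r = 6 m
Using a_c = v^2 / r
a_c = 3^2 / 6
a_c = 9 / 6
a_c = 3/2 m/s^2

3/2 m/s^2


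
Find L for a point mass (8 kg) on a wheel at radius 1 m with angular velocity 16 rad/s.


Given: m = 8 kg, r = 1 m, omega = 16 rad/s
For a point mass: I = m*r^2
I = 8*1^2 = 8*1 = 8
L = I*omega = 8*16
L = 128 kg*m^2/s

128 kg*m^2/s


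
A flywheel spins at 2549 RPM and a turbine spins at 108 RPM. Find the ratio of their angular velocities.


Given: RPM_A = 2549, RPM_B = 108
omega = 2*pi*RPM/60, so omega_A/omega_B = RPM_A / RPM_B
omega_A/omega_B = 2549 / 108
omega_A/omega_B = 2549/108

2549/108


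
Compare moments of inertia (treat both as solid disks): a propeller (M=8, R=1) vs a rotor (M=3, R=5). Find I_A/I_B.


Given: M1=8 kg, R1=1 m, M2=3 kg, R2=5 m
For a disk: I = (1/2)*M*R^2, so I_A/I_B = (M1*R1^2)/(M2*R2^2)
M1*R1^2 = 8*1 = 8
M2*R2^2 = 3*25 = 75
I_A/I_B = 8/75 = 8/75

8/75


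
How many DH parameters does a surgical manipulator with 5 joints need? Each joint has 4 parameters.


Given: 5 joints, 4 DH parameters per joint (d, theta, a, alpha)
Total DH parameters = number_of_joints * 4
Total = 5 * 4
Total = 20

20


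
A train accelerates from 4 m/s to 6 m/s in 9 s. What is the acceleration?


Given: initial velocity v0 = 4 m/s, final velocity v = 6 m/s, time t = 9 s
Using a = (v - v0) / t
a = (6 - 4) / 9
a = 2 / 9
a = 2/9 m/s^2

2/9 m/s^2


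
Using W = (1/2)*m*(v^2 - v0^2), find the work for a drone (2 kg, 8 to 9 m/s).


Given: m = 2 kg, v0 = 8 m/s, v = 9 m/s
Using W = (1/2)*m*(v^2 - v0^2)
v^2 = 9^2 = 81
v0^2 = 8^2 = 64
v^2 - v0^2 = 81 - 64 = 17
W = (1/2)*2*17 = 17 J

17 J


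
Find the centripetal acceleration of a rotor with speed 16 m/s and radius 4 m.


Given: v = 16 m/s, r = 4 m
Using a_c = v^2 / r
a_c = 16^2 / 4
a_c = 256 / 4
a_c = 64 m/s^2

64 m/s^2


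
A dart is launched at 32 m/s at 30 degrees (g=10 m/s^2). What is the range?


Given: v0 = 32 m/s, theta = 30 deg, g = 10 m/s^2
sin(2*30) = sin(60) = sqrt(3)/2
Using R = v0^2 * sin(2*theta) / g
R = 32^2 * (sqrt(3)/2) / 10
R = 1024 * sqrt(3) / 20
R = 256/5*sqrt(3) m

256/5*sqrt(3) m


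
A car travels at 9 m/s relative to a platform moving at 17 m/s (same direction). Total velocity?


Given: object velocity = 9 m/s, platform velocity = 17 m/s (same direction)
Using classical velocity addition: v_total = v_object + v_platform
v_total = 9 + 17
v_total = 26 m/s

26 m/s


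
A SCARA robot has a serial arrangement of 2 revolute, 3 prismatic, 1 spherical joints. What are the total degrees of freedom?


Given: serial robot with 2 revolute, 3 prismatic, 1 spherical joints
DOF contribution per joint type: revolute=1, prismatic=1, spherical=3, fixed=0
DOF = 2*1 + 3*1 + 1*3
DOF = 8

8


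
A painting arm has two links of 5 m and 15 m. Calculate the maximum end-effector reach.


Given: L1 = 5 m, L2 = 15 m
For a 2-link planar arm, max reach = L1 + L2 (fully extended)
Max reach = 5 + 15
Max reach = 20 m

20 m


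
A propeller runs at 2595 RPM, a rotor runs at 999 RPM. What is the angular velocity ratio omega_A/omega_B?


Given: RPM_A = 2595, RPM_B = 999
omega = 2*pi*RPM/60, so omega_A/omega_B = RPM_A / RPM_B
omega_A/omega_B = 2595 / 999
omega_A/omega_B = 865/333

865/333


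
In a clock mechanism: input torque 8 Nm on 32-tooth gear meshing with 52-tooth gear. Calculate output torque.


Given: N1 = 32, N2 = 52, T1 = 8 Nm
Using T2/T1 = N2/N1
T2 = T1 * N2 / N1
T2 = 8 * 52 / 32
T2 = 416 / 32
T2 = 13 Nm

13 Nm


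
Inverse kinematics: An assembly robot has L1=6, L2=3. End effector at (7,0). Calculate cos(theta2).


Given: L1 = 6, L2 = 3, target (x, y) = (7, 0)
Using cos(theta2) = (x^2 + y^2 - L1^2 - L2^2) / (2*L1*L2)
x^2 + y^2 = 7^2 + 0 = 49
L1^2 + L2^2 = 36 + 9 = 45
Numerator = 49 - 45 = 4
Denominator = 2*6*3 = 36
cos(theta2) = 4/36 = 1/9

1/9


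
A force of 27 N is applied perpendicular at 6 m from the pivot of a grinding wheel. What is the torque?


Given: F = 27 N, r = 6 m, angle = 90 deg (perpendicular)
Using tau = F * r * sin(90)
sin(90) = 1
tau = 27 * 6 * 1
tau = 162 Nm

162 Nm


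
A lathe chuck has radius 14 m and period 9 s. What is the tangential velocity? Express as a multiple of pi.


Given: radius r = 14 m, period T = 9 s
Using v = 2*pi*r / T
v = 2*pi*14 / 9
v = 28*pi / 9
v = 28/9*pi m/s

28/9*pi m/s


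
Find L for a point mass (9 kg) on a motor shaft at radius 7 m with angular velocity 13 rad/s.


Given: m = 9 kg, r = 7 m, omega = 13 rad/s
For a point mass: I = m*r^2
I = 9*7^2 = 9*49 = 441
L = I*omega = 441*13
L = 5733 kg*m^2/s

5733 kg*m^2/s


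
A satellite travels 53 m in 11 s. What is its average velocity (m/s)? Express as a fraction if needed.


Given: distance d = 53 m, time t = 11 s
Using v = d / t
v = 53 / 11
v = 53/11 m/s

53/11 m/s


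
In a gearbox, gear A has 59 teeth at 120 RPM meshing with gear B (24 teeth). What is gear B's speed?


Given: N1 = 59 teeth, w1 = 120 RPM, N2 = 24 teeth
Using N1*w1 = N2*w2
w2 = N1*w1 / N2
w2 = 59*120 / 24
w2 = 7080 / 24
w2 = 295 RPM

295 RPM


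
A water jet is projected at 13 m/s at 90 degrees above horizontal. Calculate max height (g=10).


Given: v0 = 13 m/s, theta = 90 deg, g = 10 m/s^2
sin^2(90) = 1
Using H = v0^2 * sin^2(theta) / (2*g)
H = 13^2 * 1 / (2*10)
H = 169 * 1 / 20
H = 169 / 20
H = 169/20 m

169/20 m


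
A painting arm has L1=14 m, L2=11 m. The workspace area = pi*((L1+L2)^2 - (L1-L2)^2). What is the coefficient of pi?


Given: L1 = 14, L2 = 11
(L1+L2)^2 = (25)^2 = 625
(L1-L2)^2 = (3)^2 = 9
Difference = 625 - 9 = 616
This equals 4*L1*L2 = 4*14*11 = 616
Workspace area = 616*pi

616


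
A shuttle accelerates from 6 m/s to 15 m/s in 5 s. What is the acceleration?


Given: initial velocity v0 = 6 m/s, final velocity v = 15 m/s, time t = 5 s
Using a = (v - v0) / t
a = (15 - 6) / 5
a = 9 / 5
a = 9/5 m/s^2

9/5 m/s^2


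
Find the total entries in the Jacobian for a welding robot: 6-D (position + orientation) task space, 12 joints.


Given: task space dimension = 6, joints = 12
Jacobian is a 6 x 12 matrix
Total entries = rows * columns
Total = 6 * 12
Total = 72

72


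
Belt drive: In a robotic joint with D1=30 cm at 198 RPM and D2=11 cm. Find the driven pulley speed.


Given: D1 = 30 cm, w1 = 198 RPM, D2 = 11 cm
Using D1*w1 = D2*w2
w2 = D1*w1 / D2
w2 = 30*198 / 11
w2 = 5940 / 11
w2 = 540 RPM

540 RPM


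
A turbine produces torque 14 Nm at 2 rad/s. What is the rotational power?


Given: tau = 14 Nm, omega = 2 rad/s
Using P = tau * omega
P = 14 * 2
P = 28 W

28 W


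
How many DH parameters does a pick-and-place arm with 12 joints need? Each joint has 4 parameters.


Given: 12 joints, 4 DH parameters per joint (d, theta, a, alpha)
Total DH parameters = number_of_joints * 4
Total = 12 * 4
Total = 48

48


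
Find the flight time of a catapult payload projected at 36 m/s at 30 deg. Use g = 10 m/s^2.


Given: v0 = 36 m/s, theta = 30 deg, g = 10 m/s^2
sin(30) = 1/2
Using T = 2*v0*sin(theta) / g
T = 2*36*1/2 / 10
T = 36 / 10
T = 18/5 s

18/5 s


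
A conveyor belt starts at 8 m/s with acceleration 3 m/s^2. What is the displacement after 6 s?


Given: v0 = 8 m/s, a = 3 m/s^2, t = 6 s
Using s = v0*t + (1/2)*a*t^2
s = 8*6 + (1/2)*3*6^2
s = 48 + (1/2)*108
s = 48 + 54
s = 102

102 m


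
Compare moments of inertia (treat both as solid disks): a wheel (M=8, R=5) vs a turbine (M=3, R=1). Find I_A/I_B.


Given: M1=8 kg, R1=5 m, M2=3 kg, R2=1 m
For a disk: I = (1/2)*M*R^2, so I_A/I_B = (M1*R1^2)/(M2*R2^2)
M1*R1^2 = 8*25 = 200
M2*R2^2 = 3*1 = 3
I_A/I_B = 200/3 = 200/3

200/3


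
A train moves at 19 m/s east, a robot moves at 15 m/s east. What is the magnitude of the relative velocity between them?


Given: v_A = 19 m/s east, v_B = 15 m/s east
Both move in the same direction; relative speed = |v_A - v_B|
|19 - 15| = |4|
= 4 m/s

4 m/s


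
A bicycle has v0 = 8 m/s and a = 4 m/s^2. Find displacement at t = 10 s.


Given: v0 = 8 m/s, a = 4 m/s^2, t = 10 s
Using s = v0*t + (1/2)*a*t^2
s = 8*10 + (1/2)*4*10^2
s = 80 + (1/2)*400
s = 80 + 200
s = 280

280 m


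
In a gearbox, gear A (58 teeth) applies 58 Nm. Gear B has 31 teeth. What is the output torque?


Given: N1 = 58, N2 = 31, T1 = 58 Nm
Using T2/T1 = N2/N1
T2 = T1 * N2 / N1
T2 = 58 * 31 / 58
T2 = 1798 / 58
T2 = 31 Nm

31 Nm


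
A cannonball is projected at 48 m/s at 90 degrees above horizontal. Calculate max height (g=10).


Given: v0 = 48 m/s, theta = 90 deg, g = 10 m/s^2
sin^2(90) = 1
Using H = v0^2 * sin^2(theta) / (2*g)
H = 48^2 * 1 / (2*10)
H = 2304 * 1 / 20
H = 2304 / 20
H = 576/5 m

576/5 m


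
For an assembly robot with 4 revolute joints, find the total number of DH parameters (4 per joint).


Given: 4 joints, 4 DH parameters per joint (d, theta, a, alpha)
Total DH parameters = number_of_joints * 4
Total = 4 * 4
Total = 16

16


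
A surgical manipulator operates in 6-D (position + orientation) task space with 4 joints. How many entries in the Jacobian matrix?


Given: task space dimension = 6, joints = 4
Jacobian is a 6 x 4 matrix
Total entries = rows * columns
Total = 6 * 4
Total = 24

24


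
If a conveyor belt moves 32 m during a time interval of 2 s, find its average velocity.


Given: distance d = 32 m, time t = 2 s
Using v = d / t
v = 32 / 2
v = 16 m/s

16 m/s


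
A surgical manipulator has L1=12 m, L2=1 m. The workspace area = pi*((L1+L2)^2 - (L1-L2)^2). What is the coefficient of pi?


Given: L1 = 12, L2 = 1
(L1+L2)^2 = (13)^2 = 169
(L1-L2)^2 = (11)^2 = 121
Difference = 169 - 121 = 48
This equals 4*L1*L2 = 4*12*1 = 48
Workspace area = 48*pi

48


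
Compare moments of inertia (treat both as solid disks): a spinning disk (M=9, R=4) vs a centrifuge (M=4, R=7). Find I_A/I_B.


Given: M1=9 kg, R1=4 m, M2=4 kg, R2=7 m
For a disk: I = (1/2)*M*R^2, so I_A/I_B = (M1*R1^2)/(M2*R2^2)
M1*R1^2 = 9*16 = 144
M2*R2^2 = 4*49 = 196
I_A/I_B = 144/196 = 36/49

36/49


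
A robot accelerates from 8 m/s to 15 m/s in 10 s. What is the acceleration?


Given: initial velocity v0 = 8 m/s, final velocity v = 15 m/s, time t = 10 s
Using a = (v - v0) / t
a = (15 - 8) / 10
a = 7 / 10
a = 7/10 m/s^2

7/10 m/s^2


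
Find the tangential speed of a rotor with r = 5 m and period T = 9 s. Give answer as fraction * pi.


Given: radius r = 5 m, period T = 9 s
Using v = 2*pi*r / T
v = 2*pi*5 / 9
v = 10*pi / 9
v = 10/9*pi m/s

10/9*pi m/s


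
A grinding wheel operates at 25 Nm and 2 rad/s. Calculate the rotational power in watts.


Given: tau = 25 Nm, omega = 2 rad/s
Using P = tau * omega
P = 25 * 2
P = 50 W

50 W


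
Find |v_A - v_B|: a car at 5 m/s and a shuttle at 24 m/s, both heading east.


Given: v_A = 5 m/s east, v_B = 24 m/s east
Both move in the same direction; relative speed = |v_A - v_B|
|5 - 24| = |-19|
= 19 m/s

19 m/s


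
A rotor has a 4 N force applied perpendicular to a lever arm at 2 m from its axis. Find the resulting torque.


Given: F = 4 N, r = 2 m, angle = 90 deg (perpendicular)
Using tau = F * r * sin(90)
sin(90) = 1
tau = 4 * 2 * 1
tau = 8 Nm

8 Nm


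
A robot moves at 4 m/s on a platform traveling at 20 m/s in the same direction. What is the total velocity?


Given: object velocity = 4 m/s, platform velocity = 20 m/s (same direction)
Using classical velocity addition: v_total = v_object + v_platform
v_total = 4 + 20
v_total = 24 m/s

24 m/s


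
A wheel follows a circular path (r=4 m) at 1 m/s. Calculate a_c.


Given: v = 1 m/s, r = 4 m
Using a_c = v^2 / r
a_c = 1^2 / 4
a_c = 1 / 4
a_c = 1/4 m/s^2

1/4 m/s^2


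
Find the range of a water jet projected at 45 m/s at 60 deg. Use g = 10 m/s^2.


Given: v0 = 45 m/s, theta = 60 deg, g = 10 m/s^2
sin(2*60) = sin(120) = sqrt(3)/2
Using R = v0^2 * sin(2*theta) / g
R = 45^2 * (sqrt(3)/2) / 10
R = 2025 * sqrt(3) / 20
R = 405/4*sqrt(3) m

405/4*sqrt(3) m


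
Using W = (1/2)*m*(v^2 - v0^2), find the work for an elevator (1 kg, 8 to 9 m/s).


Given: m = 1 kg, v0 = 8 m/s, v = 9 m/s
Using W = (1/2)*m*(v^2 - v0^2)
v^2 = 9^2 = 81
v0^2 = 8^2 = 64
v^2 - v0^2 = 81 - 64 = 17
W = (1/2)*1*17 = 17/2 J

17/2 J


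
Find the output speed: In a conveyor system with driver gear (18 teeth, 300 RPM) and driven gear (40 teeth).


Given: N1 = 18 teeth, w1 = 300 RPM, N2 = 40 teeth
Using N1*w1 = N2*w2
w2 = N1*w1 / N2
w2 = 18*300 / 40
w2 = 5400 / 40
w2 = 135 RPM

135 RPM


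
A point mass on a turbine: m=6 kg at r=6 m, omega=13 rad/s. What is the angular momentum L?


Given: m = 6 kg, r = 6 m, omega = 13 rad/s
For a point mass: I = m*r^2
I = 6*6^2 = 6*36 = 216
L = I*omega = 216*13
L = 2808 kg*m^2/s

2808 kg*m^2/s


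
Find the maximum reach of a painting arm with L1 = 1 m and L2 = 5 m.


Given: L1 = 1 m, L2 = 5 m
For a 2-link planar arm, max reach = L1 + L2 (fully extended)
Max reach = 1 + 5
Max reach = 6 m

6 m


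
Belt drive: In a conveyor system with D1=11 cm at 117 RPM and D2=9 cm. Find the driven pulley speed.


Given: D1 = 11 cm, w1 = 117 RPM, D2 = 9 cm
Using D1*w1 = D2*w2
w2 = D1*w1 / D2
w2 = 11*117 / 9
w2 = 1287 / 9
w2 = 143 RPM

143 RPM


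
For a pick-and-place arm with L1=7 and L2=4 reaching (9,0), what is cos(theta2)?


Given: L1 = 7, L2 = 4, target (x, y) = (9, 0)
Using cos(theta2) = (x^2 + y^2 - L1^2 - L2^2) / (2*L1*L2)
x^2 + y^2 = 9^2 + 0 = 81
L1^2 + L2^2 = 49 + 16 = 65
Numerator = 81 - 65 = 16
Denominator = 2*7*4 = 56
cos(theta2) = 16/56 = 2/7

2/7


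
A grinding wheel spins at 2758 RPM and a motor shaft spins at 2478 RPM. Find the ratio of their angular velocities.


Given: RPM_A = 2758, RPM_B = 2478
omega = 2*pi*RPM/60, so omega_A/omega_B = RPM_A / RPM_B
omega_A/omega_B = 2758 / 2478
omega_A/omega_B = 197/177

197/177


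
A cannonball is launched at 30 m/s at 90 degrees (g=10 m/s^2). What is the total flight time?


Given: v0 = 30 m/s, theta = 90 deg, g = 10 m/s^2
sin(90) = 1
Using T = 2*v0*sin(theta) / g
T = 2*30*1 / 10
T = 60 / 10
T = 6 s

6 s


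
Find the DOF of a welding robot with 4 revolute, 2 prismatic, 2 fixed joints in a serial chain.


Given: serial robot with 4 revolute, 2 prismatic, 2 fixed joints
DOF contribution per joint type: revolute=1, prismatic=1, spherical=3, fixed=0
DOF = 4*1 + 2*1 + 2*0
DOF = 6

6


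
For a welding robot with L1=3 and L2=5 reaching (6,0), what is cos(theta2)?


Given: L1 = 3, L2 = 5, target (x, y) = (6, 0)
Using cos(theta2) = (x^2 + y^2 - L1^2 - L2^2) / (2*L1*L2)
x^2 + y^2 = 6^2 + 0 = 36
L1^2 + L2^2 = 9 + 25 = 34
Numerator = 36 - 34 = 2
Denominator = 2*3*5 = 30
cos(theta2) = 2/30 = 1/15

1/15


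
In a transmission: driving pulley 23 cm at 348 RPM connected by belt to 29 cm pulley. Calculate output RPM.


Given: D1 = 23 cm, w1 = 348 RPM, D2 = 29 cm
Using D1*w1 = D2*w2
w2 = D1*w1 / D2
w2 = 23*348 / 29
w2 = 8004 / 29
w2 = 276 RPM

276 RPM


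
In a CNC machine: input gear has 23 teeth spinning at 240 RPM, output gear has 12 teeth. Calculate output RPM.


Given: N1 = 23 teeth, w1 = 240 RPM, N2 = 12 teeth
Using N1*w1 = N2*w2
w2 = N1*w1 / N2
w2 = 23*240 / 12
w2 = 5520 / 12
w2 = 460 RPM

460 RPM


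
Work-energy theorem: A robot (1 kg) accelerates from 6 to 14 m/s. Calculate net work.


Given: m = 1 kg, v0 = 6 m/s, v = 14 m/s
Using W = (1/2)*m*(v^2 - v0^2)
v^2 = 14^2 = 196
v0^2 = 6^2 = 36
v^2 - v0^2 = 196 - 36 = 160
W = (1/2)*1*160 = 80 J

80 J


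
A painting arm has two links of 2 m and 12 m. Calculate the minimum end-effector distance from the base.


Given: L1 = 2 m, L2 = 12 m
For a 2-link planar arm, min reach = |L1 - L2| (second link folded back)
Min reach = |2 - 12|
Min reach = 10 m

10 m


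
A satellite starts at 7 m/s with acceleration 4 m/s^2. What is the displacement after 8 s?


Given: v0 = 7 m/s, a = 4 m/s^2, t = 8 s
Using s = v0*t + (1/2)*a*t^2
s = 7*8 + (1/2)*4*8^2
s = 56 + (1/2)*256
s = 56 + 128
s = 184

184 m


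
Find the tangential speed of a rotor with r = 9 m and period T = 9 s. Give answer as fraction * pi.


Given: radius r = 9 m, period T = 9 s
Using v = 2*pi*r / T
v = 2*pi*9 / 9
v = 18*pi / 9
v = 2*pi m/s

2*pi m/s


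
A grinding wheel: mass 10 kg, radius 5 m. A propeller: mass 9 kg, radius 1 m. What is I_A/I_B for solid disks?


Given: M1=10 kg, R1=5 m, M2=9 kg, R2=1 m
For a disk: I = (1/2)*M*R^2, so I_A/I_B = (M1*R1^2)/(M2*R2^2)
M1*R1^2 = 10*25 = 250
M2*R2^2 = 9*1 = 9
I_A/I_B = 250/9 = 250/9

250/9


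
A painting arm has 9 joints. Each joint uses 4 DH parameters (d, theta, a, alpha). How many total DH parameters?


Given: 9 joints, 4 DH parameters per joint (d, theta, a, alpha)
Total DH parameters = number_of_joints * 4
Total = 9 * 4
Total = 36

36


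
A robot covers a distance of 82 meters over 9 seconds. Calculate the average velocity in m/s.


Given: distance d = 82 m, time t = 9 s
Using v = d / t
v = 82 / 9
v = 82/9 m/s

82/9 m/s


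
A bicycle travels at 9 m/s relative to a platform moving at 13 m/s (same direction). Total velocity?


Given: object velocity = 9 m/s, platform velocity = 13 m/s (same direction)
Using classical velocity addition: v_total = v_object + v_platform
v_total = 9 + 13
v_total = 22 m/s

22 m/s


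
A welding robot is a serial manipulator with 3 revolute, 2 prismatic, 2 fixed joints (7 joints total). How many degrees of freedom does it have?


Given: serial robot with 3 revolute, 2 prismatic, 2 fixed joints
DOF contribution per joint type: revolute=1, prismatic=1, spherical=3, fixed=0
DOF = 3*1 + 2*1 + 2*0
DOF = 5

5


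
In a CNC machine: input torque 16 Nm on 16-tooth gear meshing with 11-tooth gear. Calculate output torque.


Given: N1 = 16, N2 = 11, T1 = 16 Nm
Using T2/T1 = N2/N1
T2 = T1 * N2 / N1
T2 = 16 * 11 / 16
T2 = 176 / 16
T2 = 11 Nm

11 Nm


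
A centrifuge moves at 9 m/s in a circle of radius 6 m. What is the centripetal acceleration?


Given: v = 9 m/s, r = 6 m
Using a_c = v^2 / r
a_c = 9^2 / 6
a_c = 81 / 6
a_c = 27/2 m/s^2

27/2 m/s^2


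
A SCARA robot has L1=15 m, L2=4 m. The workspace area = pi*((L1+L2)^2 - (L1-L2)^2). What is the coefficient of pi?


Given: L1 = 15, L2 = 4
(L1+L2)^2 = (19)^2 = 361
(L1-L2)^2 = (11)^2 = 121
Difference = 361 - 121 = 240
This equals 4*L1*L2 = 4*15*4 = 240
Workspace area = 240*pi

240


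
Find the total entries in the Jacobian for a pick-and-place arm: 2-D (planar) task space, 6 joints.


Given: task space dimension = 2, joints = 6
Jacobian is a 2 x 6 matrix
Total entries = rows * columns
Total = 2 * 6
Total = 12

12


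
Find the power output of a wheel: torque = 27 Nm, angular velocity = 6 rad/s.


Given: tau = 27 Nm, omega = 6 rad/s
Using P = tau * omega
P = 27 * 6
P = 162 W

162 W


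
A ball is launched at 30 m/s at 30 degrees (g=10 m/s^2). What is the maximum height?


Given: v0 = 30 m/s, theta = 30 deg, g = 10 m/s^2
sin^2(30) = 1/4
Using H = v0^2 * sin^2(theta) / (2*g)
H = 30^2 * 1/4 / (2*10)
H = 900 * 1/4 / 20
H = 225 / 20
H = 45/4 m

45/4 m


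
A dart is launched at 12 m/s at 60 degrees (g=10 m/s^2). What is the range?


Given: v0 = 12 m/s, theta = 60 deg, g = 10 m/s^2
sin(2*60) = sin(120) = sqrt(3)/2
Using R = v0^2 * sin(2*theta) / g
R = 12^2 * (sqrt(3)/2) / 10
R = 144 * sqrt(3) / 20
R = 36/5*sqrt(3) m

36/5*sqrt(3) m


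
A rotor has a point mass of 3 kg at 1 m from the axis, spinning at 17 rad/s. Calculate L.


Given: m = 3 kg, r = 1 m, omega = 17 rad/s
For a point mass: I = m*r^2
I = 3*1^2 = 3*1 = 3
L = I*omega = 3*17
L = 51 kg*m^2/s

51 kg*m^2/s


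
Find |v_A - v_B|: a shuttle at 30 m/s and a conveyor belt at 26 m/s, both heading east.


Given: v_A = 30 m/s east, v_B = 26 m/s east
Both move in the same direction; relative speed = |v_A - v_B|
|30 - 26| = |4|
= 4 m/s

4 m/s


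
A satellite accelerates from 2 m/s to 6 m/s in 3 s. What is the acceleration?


Given: initial velocity v0 = 2 m/s, final velocity v = 6 m/s, time t = 3 s
Using a = (v - v0) / t
a = (6 - 2) / 3
a = 4 / 3
a = 4/3 m/s^2

4/3 m/s^2


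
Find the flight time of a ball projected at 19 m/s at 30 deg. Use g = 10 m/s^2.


Given: v0 = 19 m/s, theta = 30 deg, g = 10 m/s^2
sin(30) = 1/2
Using T = 2*v0*sin(theta) / g
T = 2*19*1/2 / 10
T = 19 / 10
T = 19/10 s

19/10 s


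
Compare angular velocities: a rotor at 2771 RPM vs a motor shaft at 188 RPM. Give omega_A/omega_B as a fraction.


Given: RPM_A = 2771, RPM_B = 188
omega = 2*pi*RPM/60, so omega_A/omega_B = RPM_A / RPM_B
omega_A/omega_B = 2771 / 188
omega_A/omega_B = 2771/188

2771/188


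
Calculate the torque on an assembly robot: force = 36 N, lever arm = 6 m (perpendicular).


Given: F = 36 N, r = 6 m, angle = 90 deg (perpendicular)
Using tau = F * r * sin(90)
sin(90) = 1
tau = 36 * 6 * 1
tau = 216 Nm

216 Nm


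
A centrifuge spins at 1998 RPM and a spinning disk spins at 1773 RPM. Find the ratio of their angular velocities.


Given: RPM_A = 1998, RPM_B = 1773
omega = 2*pi*RPM/60, so omega_A/omega_B = RPM_A / RPM_B
omega_A/omega_B = 1998 / 1773
omega_A/omega_B = 222/197

222/197


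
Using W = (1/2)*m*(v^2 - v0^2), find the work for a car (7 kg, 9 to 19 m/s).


Given: m = 7 kg, v0 = 9 m/s, v = 19 m/s
Using W = (1/2)*m*(v^2 - v0^2)
v^2 = 19^2 = 361
v0^2 = 9^2 = 81
v^2 - v0^2 = 361 - 81 = 280
W = (1/2)*7*280 = 980 J

980 J


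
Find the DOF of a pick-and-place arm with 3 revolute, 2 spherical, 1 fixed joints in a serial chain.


Given: serial robot with 3 revolute, 2 spherical, 1 fixed joints
DOF contribution per joint type: revolute=1, prismatic=1, spherical=3, fixed=0
DOF = 3*1 + 2*3 + 1*0
DOF = 9

9


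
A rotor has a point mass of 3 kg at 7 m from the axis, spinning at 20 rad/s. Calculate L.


Given: m = 3 kg, r = 7 m, omega = 20 rad/s
For a point mass: I = m*r^2
I = 3*7^2 = 3*49 = 147
L = I*omega = 147*20
L = 2940 kg*m^2/s

2940 kg*m^2/s


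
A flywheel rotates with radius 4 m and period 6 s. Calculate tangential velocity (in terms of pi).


Given: radius r = 4 m, period T = 6 s
Using v = 2*pi*r / T
v = 2*pi*4 / 6
v = 8*pi / 6
v = 4/3*pi m/s

4/3*pi m/s


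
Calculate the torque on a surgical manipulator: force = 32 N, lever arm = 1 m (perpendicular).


Given: F = 32 N, r = 1 m, angle = 90 deg (perpendicular)
Using tau = F * r * sin(90)
sin(90) = 1
tau = 32 * 1 * 1
tau = 32 Nm

32 Nm


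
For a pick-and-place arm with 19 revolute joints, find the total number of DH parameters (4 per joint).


Given: 19 joints, 4 DH parameters per joint (d, theta, a, alpha)
Total DH parameters = number_of_joints * 4
Total = 19 * 4
Total = 76

76


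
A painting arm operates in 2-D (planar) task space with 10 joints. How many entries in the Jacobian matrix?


Given: task space dimension = 2, joints = 10
Jacobian is a 2 x 10 matrix
Total entries = rows * columns
Total = 2 * 10
Total = 20

20
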